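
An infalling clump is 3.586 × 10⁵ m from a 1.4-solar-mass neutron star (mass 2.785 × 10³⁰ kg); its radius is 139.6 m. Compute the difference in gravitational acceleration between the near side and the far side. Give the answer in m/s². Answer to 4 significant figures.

2.251 × 10⁶ m/s²

Δa = 4GMr/d³
   = 4 × (6.674 × 10⁻¹¹) × (2.785 × 10³⁰) × (139.6) / (3.586 × 10⁵)³
   = 2.251 × 10⁶ m/s²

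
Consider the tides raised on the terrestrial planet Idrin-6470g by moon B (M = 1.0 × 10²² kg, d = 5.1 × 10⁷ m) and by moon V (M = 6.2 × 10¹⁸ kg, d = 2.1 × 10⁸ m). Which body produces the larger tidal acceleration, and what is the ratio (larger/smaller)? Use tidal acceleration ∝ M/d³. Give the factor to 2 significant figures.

Tidal stretch scales as M/d³; compute that for each body.
Moon B: (1.0 × 10²²) / (5.1 × 10⁷)³ = 7.539 × 10⁻²
Moon V: (6.2 × 10¹⁸) / (2.1 × 10⁸)³ = 6.695 × 10⁻⁷
Ratio (larger/smaller) = 1.1 × 10⁵

Moon B, by a factor of ≈ 1.1 × 10⁵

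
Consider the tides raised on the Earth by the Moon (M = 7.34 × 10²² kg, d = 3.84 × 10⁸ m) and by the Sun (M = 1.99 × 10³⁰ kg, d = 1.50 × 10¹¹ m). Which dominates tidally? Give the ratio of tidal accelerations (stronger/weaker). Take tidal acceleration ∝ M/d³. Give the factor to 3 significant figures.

The Moon, by a factor of ≈ 2.20

Tidal acceleration ∝ M/d³, so compare M/d³ for each.
The Moon: (7.34 × 10²²) / (3.84 × 10⁸)³ = 1.296 × 10⁻³
The Sun: (1.99 × 10³⁰) / (1.50 × 10¹¹)³ = 5.896 × 10⁻⁴
Ratio (larger/smaller) = 2.20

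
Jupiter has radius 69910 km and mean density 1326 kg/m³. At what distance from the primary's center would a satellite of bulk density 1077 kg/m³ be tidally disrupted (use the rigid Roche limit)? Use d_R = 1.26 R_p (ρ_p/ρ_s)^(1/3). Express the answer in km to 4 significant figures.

94410 km

d_R = 1.26 × 69910 km × (1326/1077)^(1/3)
    = 94410 km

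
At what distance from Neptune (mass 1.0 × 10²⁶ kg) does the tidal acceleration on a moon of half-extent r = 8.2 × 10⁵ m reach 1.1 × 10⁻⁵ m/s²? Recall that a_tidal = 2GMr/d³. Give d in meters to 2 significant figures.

1.0 × 10⁹ m

2GMr/d³ = a_tidal  ⇒  d = (2GMr / a_tidal)^(1/3)
d = (2 × 6.674×10⁻¹¹ × (1.0 × 10²⁶) × (8.2 × 10⁵) / (1.1 × 10⁻⁵))^(1/3)
  = 1.0 × 10⁹ m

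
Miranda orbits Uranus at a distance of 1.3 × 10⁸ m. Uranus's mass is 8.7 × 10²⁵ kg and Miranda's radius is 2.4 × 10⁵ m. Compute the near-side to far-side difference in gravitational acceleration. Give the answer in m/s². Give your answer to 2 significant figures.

Δa = 4GMr/d³
   = 4 × (6.674 × 10⁻¹¹) × (8.7 × 10²⁵) × (2.4 × 10⁵) / (1.3 × 10⁸)³
   = 2.5 × 10⁻³ m/s²

2.5 × 10⁻³ m/s²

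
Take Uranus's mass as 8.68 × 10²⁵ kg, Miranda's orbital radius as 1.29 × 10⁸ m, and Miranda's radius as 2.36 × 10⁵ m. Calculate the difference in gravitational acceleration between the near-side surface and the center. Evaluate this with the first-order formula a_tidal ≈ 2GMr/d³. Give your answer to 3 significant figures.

1.27 × 10⁻³ m/s²

Δg = 2GMr/d³
   = 2 × (6.674 × 10⁻¹¹) × (8.68 × 10²⁵) × (2.36 × 10⁵) / (1.29 × 10⁸)³
   = 1.27 × 10⁻³ m/s²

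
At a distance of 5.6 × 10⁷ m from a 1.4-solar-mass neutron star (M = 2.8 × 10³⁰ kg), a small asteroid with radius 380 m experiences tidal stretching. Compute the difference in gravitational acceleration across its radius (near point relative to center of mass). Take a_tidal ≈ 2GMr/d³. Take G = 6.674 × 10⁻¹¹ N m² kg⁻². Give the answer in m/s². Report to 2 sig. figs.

Differencing GM/(d−r)² and GM/d² to first order in r/d gives 2GMr/d³.
Δg = 2GMr/d³
   = 2 × (6.674 × 10⁻¹¹) × (2.8 × 10³⁰) × (380) / (5.6 × 10⁷)³
   = 8.1 × 10⁻¹ m/s²

8.1 × 10⁻¹ m/s²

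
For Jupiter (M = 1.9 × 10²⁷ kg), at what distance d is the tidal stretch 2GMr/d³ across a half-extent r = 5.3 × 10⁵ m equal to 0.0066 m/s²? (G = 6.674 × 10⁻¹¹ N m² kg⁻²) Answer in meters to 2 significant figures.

2GMr/d³ = a_tidal  ⇒  d = (2GMr / a_tidal)^(1/3)
d = (2 × 6.674×10⁻¹¹ × (1.9 × 10²⁷) × (5.3 × 10⁵) / (0.0066))^(1/3)
  = 2.7 × 10⁸ m

2.7 × 10⁸ m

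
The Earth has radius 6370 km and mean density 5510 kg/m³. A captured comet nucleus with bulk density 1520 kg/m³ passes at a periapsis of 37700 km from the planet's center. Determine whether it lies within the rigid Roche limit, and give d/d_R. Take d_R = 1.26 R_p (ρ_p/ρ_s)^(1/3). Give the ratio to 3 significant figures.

outside; d/d_R ≈ 3.06

d_R = 1.26 × (6370 km) × (5510/1520)^(1/3) = 12330 km
d/d_R = (37700) / (12330) = 3.06
Since d/d_R > 1, the body is outside the Roche limit.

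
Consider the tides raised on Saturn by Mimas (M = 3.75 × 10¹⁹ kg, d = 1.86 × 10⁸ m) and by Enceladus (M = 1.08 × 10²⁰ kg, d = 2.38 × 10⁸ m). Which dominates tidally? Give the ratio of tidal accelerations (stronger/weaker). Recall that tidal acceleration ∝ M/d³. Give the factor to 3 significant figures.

Enceladus, by a factor of ≈ 1.37

The tide-raising term goes as M/d³ (the gradient of a 1/d² field).
Mimas: (3.75 × 10¹⁹) / (1.86 × 10⁸)³ = 5.828 × 10⁻⁶
Enceladus: (1.08 × 10²⁰) / (2.38 × 10⁸)³ = 8.011 × 10⁻⁶
Ratio (larger/smaller) = 1.37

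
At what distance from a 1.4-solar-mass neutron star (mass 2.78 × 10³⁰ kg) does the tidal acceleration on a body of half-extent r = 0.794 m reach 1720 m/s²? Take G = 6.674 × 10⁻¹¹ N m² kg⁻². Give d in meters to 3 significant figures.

2GMr/d³ = a_tidal  ⇒  d = (2GMr / a_tidal)^(1/3)
d = (2 × 6.674×10⁻¹¹ × (2.78 × 10³⁰) × (0.794) / (1720))^(1/3)
  = 5.55 × 10⁵ m

5.55 × 10⁵ m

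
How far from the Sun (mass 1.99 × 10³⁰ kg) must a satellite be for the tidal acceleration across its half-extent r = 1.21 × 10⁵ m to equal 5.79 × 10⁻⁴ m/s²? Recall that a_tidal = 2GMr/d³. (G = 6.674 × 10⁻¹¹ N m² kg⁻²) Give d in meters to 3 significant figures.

2GMr/d³ = a_tidal  ⇒  d = (2GMr / a_tidal)^(1/3)
d = (2 × 6.674×10⁻¹¹ × (1.99 × 10³⁰) × (1.21 × 10⁵) / (5.79 × 10⁻⁴))^(1/3)
  = 3.81 × 10⁹ m

3.81 × 10⁹ m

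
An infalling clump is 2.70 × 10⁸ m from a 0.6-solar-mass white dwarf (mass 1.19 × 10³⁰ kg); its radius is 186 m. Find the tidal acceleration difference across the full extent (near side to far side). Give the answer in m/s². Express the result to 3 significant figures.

3.00 × 10⁻³ m/s²

Δg = 4GMr/d³
   = 4 × (6.674 × 10⁻¹¹) × (1.19 × 10³⁰) × (186) / (2.70 × 10⁸)³
   = 3.00 × 10⁻³ m/s²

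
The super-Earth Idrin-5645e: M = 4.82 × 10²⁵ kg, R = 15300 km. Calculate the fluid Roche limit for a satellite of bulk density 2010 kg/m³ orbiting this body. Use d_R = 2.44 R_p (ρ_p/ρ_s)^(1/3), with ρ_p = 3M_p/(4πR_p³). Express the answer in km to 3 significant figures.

43600 km

ρ_p = 3M_p/(4πR_p³) = 3 × (4.82 × 10²⁵) / (4π × (1.53 × 10⁷ m)³) = 3210 kg/m³
d_R = 2.44 × 15300 km × (3210/2010)^(1/3)
    = 43600 km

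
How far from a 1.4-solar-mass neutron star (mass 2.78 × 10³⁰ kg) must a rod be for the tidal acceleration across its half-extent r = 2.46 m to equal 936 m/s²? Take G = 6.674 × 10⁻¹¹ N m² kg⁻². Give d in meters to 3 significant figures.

2GMr/d³ = a_tidal  ⇒  d = (2GMr / a_tidal)^(1/3)
d = (2 × 6.674×10⁻¹¹ × (2.78 × 10³⁰) × (2.46) / (936))^(1/3)
  = 9.92 × 10⁵ m

9.92 × 10⁵ m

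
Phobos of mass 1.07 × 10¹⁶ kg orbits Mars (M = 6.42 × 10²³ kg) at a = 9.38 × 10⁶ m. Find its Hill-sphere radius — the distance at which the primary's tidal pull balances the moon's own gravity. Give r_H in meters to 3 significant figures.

1.66 × 10⁴ m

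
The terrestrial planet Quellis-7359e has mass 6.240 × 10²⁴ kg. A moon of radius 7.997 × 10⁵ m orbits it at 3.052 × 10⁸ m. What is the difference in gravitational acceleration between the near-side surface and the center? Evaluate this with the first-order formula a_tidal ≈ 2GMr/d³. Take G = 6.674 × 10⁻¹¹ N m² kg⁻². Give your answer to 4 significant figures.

Since r ≪ d, expand the inverse-square field across one radius to get the leading 2GMr/d³ term.
Δg = 2GMr/d³
   = 2 × (6.674 × 10⁻¹¹) × (6.240 × 10²⁴) × (7.997 × 10⁵) / (3.052 × 10⁸)³
   = 2.343 × 10⁻⁵ m/s²

2.343 × 10⁻⁵ m/s²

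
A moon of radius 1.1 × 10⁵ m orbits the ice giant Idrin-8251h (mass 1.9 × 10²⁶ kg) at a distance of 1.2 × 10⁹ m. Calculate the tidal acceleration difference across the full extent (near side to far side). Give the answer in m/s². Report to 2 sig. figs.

3.2 × 10⁻⁶ m/s²

Differencing GM/(d−r)² and GM/(d+r)² to first order in r/d gives 4GMr/d³.
a_tidal = 4GMr/d³
        = 4 × (6.674 × 10⁻¹¹) × (1.9 × 10²⁶) × (1.1 × 10⁵) / (1.2 × 10⁹)³
        = 3.2 × 10⁻⁶ m/s²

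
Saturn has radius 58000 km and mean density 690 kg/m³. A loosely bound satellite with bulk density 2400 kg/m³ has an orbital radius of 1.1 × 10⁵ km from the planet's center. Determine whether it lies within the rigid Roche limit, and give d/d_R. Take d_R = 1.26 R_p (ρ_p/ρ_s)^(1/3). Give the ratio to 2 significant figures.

outside; d/d_R ≈ 2.3

d_R = 1.26 × (58000 km) × (690/2400)^(1/3) = 48230 km
d/d_R = (1.1 × 10⁵) / (48230) = 2.3
Since d/d_R > 1, the body is outside the Roche limit.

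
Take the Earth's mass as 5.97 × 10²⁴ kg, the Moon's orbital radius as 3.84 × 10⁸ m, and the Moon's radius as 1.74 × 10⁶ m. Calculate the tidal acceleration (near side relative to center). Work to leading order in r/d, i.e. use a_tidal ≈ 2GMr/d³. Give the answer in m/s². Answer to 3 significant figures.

2.45 × 10⁻⁵ m/s²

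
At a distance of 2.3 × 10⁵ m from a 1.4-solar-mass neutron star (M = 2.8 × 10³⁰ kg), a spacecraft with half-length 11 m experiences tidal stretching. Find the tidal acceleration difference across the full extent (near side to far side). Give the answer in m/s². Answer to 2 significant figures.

6.8 × 10⁵ m/s²

a_tidal = 4GMr/d³
        = 4 × (6.674 × 10⁻¹¹) × (2.8 × 10³⁰) × (11) / (2.3 × 10⁵)³
        = 6.8 × 10⁵ m/s²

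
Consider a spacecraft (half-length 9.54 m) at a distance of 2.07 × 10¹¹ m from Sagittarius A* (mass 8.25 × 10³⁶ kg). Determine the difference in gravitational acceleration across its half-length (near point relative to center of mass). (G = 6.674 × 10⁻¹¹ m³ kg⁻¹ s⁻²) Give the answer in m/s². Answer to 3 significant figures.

Δa = 2GMr/d³
   = 2 × (6.674 × 10⁻¹¹) × (8.25 × 10³⁶) × (9.54) / (2.07 × 10¹¹)³
   = 1.18 × 10⁻⁶ m/s²

1.18 × 10⁻⁶ m/s²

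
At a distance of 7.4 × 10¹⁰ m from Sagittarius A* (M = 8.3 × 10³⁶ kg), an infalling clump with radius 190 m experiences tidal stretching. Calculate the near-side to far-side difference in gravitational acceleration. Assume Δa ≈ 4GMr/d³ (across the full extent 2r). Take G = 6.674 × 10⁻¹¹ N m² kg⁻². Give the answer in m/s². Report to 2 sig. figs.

Δa = 4GMr/d³
   = 4 × (6.674 × 10⁻¹¹) × (8.3 × 10³⁶) × (190) / (7.4 × 10¹⁰)³
   = 1.0 × 10⁻³ m/s²

1.0 × 10⁻³ m/s²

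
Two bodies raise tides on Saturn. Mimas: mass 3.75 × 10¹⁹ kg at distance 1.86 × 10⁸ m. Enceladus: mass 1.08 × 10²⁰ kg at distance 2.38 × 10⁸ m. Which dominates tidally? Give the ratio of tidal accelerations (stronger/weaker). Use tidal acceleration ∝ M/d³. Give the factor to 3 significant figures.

Enceladus, by a factor of ≈ 1.37

Compare M/d³ for the two perturbers:
Mimas: (3.75 × 10¹⁹) / (1.86 × 10⁸)³ = 5.828 × 10⁻⁶
Enceladus: (1.08 × 10²⁰) / (2.38 × 10⁸)³ = 8.011 × 10⁻⁶
Ratio (larger/smaller) = 1.37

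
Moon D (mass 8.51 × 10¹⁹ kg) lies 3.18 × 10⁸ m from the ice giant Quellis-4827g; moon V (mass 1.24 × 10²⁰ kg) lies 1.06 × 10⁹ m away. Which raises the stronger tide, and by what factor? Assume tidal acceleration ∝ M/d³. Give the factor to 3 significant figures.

Tidal stretch scales as M/d³; compute that for each body.
Moon D: (8.51 × 10¹⁹) / (3.18 × 10⁸)³ = 2.646 × 10⁻⁶
Moon V: (1.24 × 10²⁰) / (1.06 × 10⁹)³ = 1.041 × 10⁻⁷
Ratio (larger/smaller) = 25.4

Moon D, by a factor of ≈ 25.4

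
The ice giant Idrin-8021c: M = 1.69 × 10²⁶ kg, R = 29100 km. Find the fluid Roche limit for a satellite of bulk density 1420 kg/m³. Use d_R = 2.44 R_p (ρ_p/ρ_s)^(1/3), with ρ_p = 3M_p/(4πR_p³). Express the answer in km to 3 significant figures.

74500 km

ρ_p = 3M_p/(4πR_p³) = 3 × (1.69 × 10²⁶) / (4π × (2.91 × 10⁷ m)³) = 1640 kg/m³
d_R = 2.44 × 29100 km × (1640/1420)^(1/3)
    = 74500 km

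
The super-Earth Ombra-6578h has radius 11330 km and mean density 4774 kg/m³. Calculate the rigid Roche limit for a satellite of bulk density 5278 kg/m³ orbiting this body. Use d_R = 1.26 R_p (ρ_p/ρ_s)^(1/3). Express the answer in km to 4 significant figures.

d_R = 1.26 × 11330 km × (4774/5278)^(1/3)
    = 13810 km

13810 km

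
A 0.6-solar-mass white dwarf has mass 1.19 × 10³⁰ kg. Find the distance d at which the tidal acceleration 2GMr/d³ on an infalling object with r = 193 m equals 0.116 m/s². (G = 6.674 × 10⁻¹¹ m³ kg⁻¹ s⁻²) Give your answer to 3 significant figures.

6.42 × 10⁷ m

2GMr/d³ = a_tidal  ⇒  d = (2GMr / a_tidal)^(1/3)
d = (2 × 6.674×10⁻¹¹ × (1.19 × 10³⁰) × (193) / (0.116))^(1/3)
  = 6.42 × 10⁷ m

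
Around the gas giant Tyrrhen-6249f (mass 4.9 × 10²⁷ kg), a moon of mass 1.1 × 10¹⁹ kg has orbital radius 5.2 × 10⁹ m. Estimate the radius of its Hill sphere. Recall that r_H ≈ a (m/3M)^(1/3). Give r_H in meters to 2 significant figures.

4.7 × 10⁶ m

r_H ≈ a (m/3M)^(1/3)
    = (5.2 × 10⁹) × (1.1 × 10¹⁹ / (3 × 4.9 × 10²⁷))^(1/3)
    = 4.7 × 10⁶ m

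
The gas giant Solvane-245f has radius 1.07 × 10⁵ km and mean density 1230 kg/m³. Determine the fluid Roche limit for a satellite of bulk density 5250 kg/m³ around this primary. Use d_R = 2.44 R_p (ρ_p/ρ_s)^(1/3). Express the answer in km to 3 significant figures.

d_R = 2.44 × 1.07 × 10⁵ km × (1230/5250)^(1/3)
    = 1.61 × 10⁵ km

1.61 × 10⁵ km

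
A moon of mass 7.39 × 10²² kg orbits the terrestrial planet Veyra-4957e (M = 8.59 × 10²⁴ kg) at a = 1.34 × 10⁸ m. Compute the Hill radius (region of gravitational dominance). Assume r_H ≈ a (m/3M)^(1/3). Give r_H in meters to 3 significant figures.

r_H ≈ a (m/3M)^(1/3)
    = (1.34 × 10⁸) × (7.39 × 10²² / (3 × 8.59 × 10²⁴))^(1/3)
    = 1.90 × 10⁷ m

1.90 × 10⁷ m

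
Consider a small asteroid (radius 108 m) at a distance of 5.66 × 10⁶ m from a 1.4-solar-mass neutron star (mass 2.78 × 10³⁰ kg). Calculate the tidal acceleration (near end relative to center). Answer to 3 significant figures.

a_tidal = 2GMr/d³
        = 2 × (6.674 × 10⁻¹¹) × (2.78 × 10³⁰) × (108) / (5.66 × 10⁶)³
        = 2.21 × 10² m/s²

2.21 × 10² m/s²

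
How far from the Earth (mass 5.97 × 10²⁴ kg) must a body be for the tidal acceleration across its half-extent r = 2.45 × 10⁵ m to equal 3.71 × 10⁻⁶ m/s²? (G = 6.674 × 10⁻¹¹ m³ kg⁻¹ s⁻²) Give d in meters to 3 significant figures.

3.75 × 10⁸ m

2GMr/d³ = a_tidal  ⇒  d = (2GMr / a_tidal)^(1/3)
d = (2 × 6.674×10⁻¹¹ × (5.97 × 10²⁴) × (2.45 × 10⁵) / (3.71 × 10⁻⁶))^(1/3)
  = 3.75 × 10⁸ m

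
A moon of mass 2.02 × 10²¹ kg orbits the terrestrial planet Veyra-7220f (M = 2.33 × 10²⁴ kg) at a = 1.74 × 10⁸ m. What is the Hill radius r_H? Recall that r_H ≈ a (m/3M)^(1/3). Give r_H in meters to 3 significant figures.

r_H ≈ a (m/3M)^(1/3)
    = (1.74 × 10⁸) × (2.02 × 10²¹ / (3 × 2.33 × 10²⁴))^(1/3)
    = 1.15 × 10⁷ m

1.15 × 10⁷ m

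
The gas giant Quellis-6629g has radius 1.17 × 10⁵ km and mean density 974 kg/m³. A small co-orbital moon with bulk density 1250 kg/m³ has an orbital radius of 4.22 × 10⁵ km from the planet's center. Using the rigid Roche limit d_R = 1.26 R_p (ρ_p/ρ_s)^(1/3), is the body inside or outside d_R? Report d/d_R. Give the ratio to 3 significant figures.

outside; d/d_R ≈ 3.11

d_R = 1.26 × (1.17 × 10⁵ km) × (974/1250)^(1/3) = 1.357 × 10⁵ km
d/d_R = (4.22 × 10⁵) / (1.357 × 10⁵) = 3.11
Since d/d_R > 1, the body is outside the Roche limit.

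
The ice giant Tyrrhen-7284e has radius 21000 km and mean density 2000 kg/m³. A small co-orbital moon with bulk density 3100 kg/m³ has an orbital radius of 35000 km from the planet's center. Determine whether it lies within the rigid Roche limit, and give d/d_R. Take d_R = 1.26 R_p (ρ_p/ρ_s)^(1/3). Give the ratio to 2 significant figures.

d_R = 1.26 × (21000 km) × (2000/3100)^(1/3) = 22860 km
d/d_R = (35000) / (22860) = 1.5
Since d/d_R > 1, the body is outside the Roche limit.

outside; d/d_R ≈ 1.5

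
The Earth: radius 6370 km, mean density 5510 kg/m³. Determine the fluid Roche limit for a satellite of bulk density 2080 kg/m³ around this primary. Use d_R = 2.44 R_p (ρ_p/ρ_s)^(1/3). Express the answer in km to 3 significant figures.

d_R = 2.44 × 6370 km × (5510/2080)^(1/3)
    = 21500 km

21500 km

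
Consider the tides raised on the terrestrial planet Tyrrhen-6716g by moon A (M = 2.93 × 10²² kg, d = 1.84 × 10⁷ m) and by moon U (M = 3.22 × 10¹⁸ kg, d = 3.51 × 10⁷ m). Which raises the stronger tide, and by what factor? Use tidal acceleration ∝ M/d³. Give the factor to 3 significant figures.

The tide-raising term goes as M/d³ (the gradient of a 1/d² field).
Moon A: (2.93 × 10²²) / (1.84 × 10⁷)³ = 4.703
Moon U: (3.22 × 10¹⁸) / (3.51 × 10⁷)³ = 7.446 × 10⁻⁵
Ratio (larger/smaller) = 63200

Moon A, by a factor of ≈ 63200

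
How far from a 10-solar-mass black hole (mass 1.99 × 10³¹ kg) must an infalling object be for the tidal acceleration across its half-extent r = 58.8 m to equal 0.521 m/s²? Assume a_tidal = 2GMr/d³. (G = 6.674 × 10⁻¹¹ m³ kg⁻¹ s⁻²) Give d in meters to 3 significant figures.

2GMr/d³ = a_tidal  ⇒  d = (2GMr / a_tidal)^(1/3)
d = (2 × 6.674×10⁻¹¹ × (1.99 × 10³¹) × (58.8) / (0.521))^(1/3)
  = 6.69 × 10⁷ m

6.69 × 10⁷ m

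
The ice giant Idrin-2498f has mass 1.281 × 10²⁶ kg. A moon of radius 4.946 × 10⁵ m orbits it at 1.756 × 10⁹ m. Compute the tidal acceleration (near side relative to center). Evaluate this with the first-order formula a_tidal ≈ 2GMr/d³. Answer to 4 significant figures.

1.562 × 10⁻⁶ m/s²

Δa = 2GMr/d³
   = 2 × (6.674 × 10⁻¹¹) × (1.281 × 10²⁶) × (4.946 × 10⁵) / (1.756 × 10⁹)³
   = 1.562 × 10⁻⁶ m/s²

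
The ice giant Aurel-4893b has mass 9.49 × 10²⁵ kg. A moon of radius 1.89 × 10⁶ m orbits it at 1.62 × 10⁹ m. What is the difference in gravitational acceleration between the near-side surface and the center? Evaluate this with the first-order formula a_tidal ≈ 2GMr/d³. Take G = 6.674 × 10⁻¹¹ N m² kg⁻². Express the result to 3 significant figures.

Differencing GM/(d−r)² and GM/d² to first order in r/d gives 2GMr/d³.
Δg = 2GMr/d³
   = 2 × (6.674 × 10⁻¹¹) × (9.49 × 10²⁵) × (1.89 × 10⁶) / (1.62 × 10⁹)³
   = 5.63 × 10⁻⁶ m/s²

5.63 × 10⁻⁶ m/s²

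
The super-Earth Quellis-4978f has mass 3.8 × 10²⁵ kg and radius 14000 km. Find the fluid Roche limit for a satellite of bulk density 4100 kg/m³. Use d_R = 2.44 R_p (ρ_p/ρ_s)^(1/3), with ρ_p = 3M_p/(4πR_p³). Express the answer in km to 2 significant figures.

32000 km

ρ_p = 3M_p/(4πR_p³) = 3 × (3.8 × 10²⁵) / (4π × (1.4 × 10⁷ m)³) = 3300 kg/m³
d_R = 2.44 × 14000 km × (3300/4100)^(1/3)
    = 32000 km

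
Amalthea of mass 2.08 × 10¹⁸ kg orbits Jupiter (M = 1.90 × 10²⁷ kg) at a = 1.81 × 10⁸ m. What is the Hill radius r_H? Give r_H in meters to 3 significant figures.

1.29 × 10⁵ m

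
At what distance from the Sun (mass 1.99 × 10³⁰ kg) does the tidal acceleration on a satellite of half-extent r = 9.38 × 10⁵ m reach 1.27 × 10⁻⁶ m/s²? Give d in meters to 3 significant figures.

5.81 × 10¹⁰ m

2GMr/d³ = a_tidal  ⇒  d = (2GMr / a_tidal)^(1/3)
d = (2 × 6.674×10⁻¹¹ × (1.99 × 10³⁰) × (9.38 × 10⁵) / (1.27 × 10⁻⁶))^(1/3)
  = 5.81 × 10¹⁰ m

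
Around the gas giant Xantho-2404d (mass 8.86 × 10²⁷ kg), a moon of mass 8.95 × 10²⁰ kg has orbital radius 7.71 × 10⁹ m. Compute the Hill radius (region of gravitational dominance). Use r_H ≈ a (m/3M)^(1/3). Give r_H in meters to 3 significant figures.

2.49 × 10⁷ m

r_H ≈ a (m/3M)^(1/3)
    = (7.71 × 10⁹) × (8.95 × 10²⁰ / (3 × 8.86 × 10²⁷))^(1/3)
    = 2.49 × 10⁷ m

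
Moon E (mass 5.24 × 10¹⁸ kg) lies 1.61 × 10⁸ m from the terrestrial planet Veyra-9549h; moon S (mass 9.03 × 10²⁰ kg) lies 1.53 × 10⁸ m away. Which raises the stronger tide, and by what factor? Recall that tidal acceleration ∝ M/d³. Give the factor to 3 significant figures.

Compare M/d³ for the two perturbers:
Moon E: (5.24 × 10¹⁸) / (1.61 × 10⁸)³ = 1.256 × 10⁻⁶
Moon S: (9.03 × 10²⁰) / (1.53 × 10⁸)³ = 2.521 × 10⁻⁴
Ratio (larger/smaller) = 201

Moon S, by a factor of ≈ 201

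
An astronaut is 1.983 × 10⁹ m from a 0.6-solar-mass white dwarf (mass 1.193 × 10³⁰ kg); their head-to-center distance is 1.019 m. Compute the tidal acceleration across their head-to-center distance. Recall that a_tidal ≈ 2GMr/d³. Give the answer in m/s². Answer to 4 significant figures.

2.081 × 10⁻⁸ m/s²

Δa = 2GMr/d³
   = 2 × (6.674 × 10⁻¹¹) × (1.193 × 10³⁰) × (1.019) / (1.983 × 10⁹)³
   = 2.081 × 10⁻⁸ m/s²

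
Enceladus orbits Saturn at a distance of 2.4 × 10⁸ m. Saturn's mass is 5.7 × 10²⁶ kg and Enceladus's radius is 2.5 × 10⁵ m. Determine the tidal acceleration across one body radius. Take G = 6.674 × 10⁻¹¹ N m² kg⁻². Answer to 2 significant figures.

Δg = 2GMr/d³
   = 2 × (6.674 × 10⁻¹¹) × (5.7 × 10²⁶) × (2.5 × 10⁵) / (2.4 × 10⁸)³
   = 1.4 × 10⁻³ m/s²

1.4 × 10⁻³ m/s²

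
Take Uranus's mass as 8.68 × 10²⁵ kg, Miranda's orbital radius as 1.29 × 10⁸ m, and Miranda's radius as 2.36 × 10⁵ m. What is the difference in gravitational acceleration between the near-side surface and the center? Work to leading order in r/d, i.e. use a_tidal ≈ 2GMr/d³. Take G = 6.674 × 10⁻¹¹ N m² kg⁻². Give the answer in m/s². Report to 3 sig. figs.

1.27 × 10⁻³ m/s²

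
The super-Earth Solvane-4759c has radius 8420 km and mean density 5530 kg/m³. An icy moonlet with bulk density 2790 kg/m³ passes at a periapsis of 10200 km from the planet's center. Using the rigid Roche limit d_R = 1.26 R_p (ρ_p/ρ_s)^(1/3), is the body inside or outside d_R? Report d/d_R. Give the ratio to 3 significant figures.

inside; d/d_R ≈ 0.765

d_R = 1.26 × (8420 km) × (5530/2790)^(1/3) = 13330 km
d/d_R = (10200) / (13330) = 0.765
Since d/d_R < 1, the body is inside the Roche limit.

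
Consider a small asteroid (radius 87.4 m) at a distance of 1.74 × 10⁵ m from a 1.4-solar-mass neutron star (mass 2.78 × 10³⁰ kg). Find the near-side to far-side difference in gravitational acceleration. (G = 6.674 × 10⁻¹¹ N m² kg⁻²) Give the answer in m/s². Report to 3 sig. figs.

1.23 × 10⁷ m/s²

Δg = 4GMr/d³
   = 4 × (6.674 × 10⁻¹¹) × (2.78 × 10³⁰) × (87.4) / (1.74 × 10⁵)³
   = 1.23 × 10⁷ m/s²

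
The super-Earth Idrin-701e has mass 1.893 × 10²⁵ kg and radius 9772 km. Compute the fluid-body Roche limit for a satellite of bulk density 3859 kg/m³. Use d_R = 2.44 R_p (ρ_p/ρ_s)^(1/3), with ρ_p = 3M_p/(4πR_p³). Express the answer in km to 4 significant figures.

ρ_p = 3M_p/(4πR_p³) = 3 × (1.893 × 10²⁵) / (4π × (9.772 × 10⁶ m)³) = 4843 kg/m³
d_R = 2.44 × 9772 km × (4843/3859)^(1/3)
    = 25720 km

25720 km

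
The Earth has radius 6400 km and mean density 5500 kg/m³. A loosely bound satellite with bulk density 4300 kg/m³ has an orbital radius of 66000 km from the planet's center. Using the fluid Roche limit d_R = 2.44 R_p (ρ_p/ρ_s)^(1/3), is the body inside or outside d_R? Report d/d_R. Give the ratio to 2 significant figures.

d_R = 2.44 × (6400 km) × (5500/4300)^(1/3) = 16950 km
d/d_R = (66000) / (16950) = 3.9
Since d/d_R > 1, the body is outside the Roche limit.

outside; d/d_R ≈ 3.9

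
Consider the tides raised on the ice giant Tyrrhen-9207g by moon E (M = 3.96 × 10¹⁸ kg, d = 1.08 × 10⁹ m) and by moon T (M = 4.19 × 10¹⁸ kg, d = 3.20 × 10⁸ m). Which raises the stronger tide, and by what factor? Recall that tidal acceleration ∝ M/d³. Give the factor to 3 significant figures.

Tidal stretch scales as M/d³; compute that for each body.
Moon E: (3.96 × 10¹⁸) / (1.08 × 10⁹)³ = 3.144 × 10⁻⁹
Moon T: (4.19 × 10¹⁸) / (3.20 × 10⁸)³ = 1.279 × 10⁻⁷
Ratio (larger/smaller) = 40.7

Moon T, by a factor of ≈ 40.7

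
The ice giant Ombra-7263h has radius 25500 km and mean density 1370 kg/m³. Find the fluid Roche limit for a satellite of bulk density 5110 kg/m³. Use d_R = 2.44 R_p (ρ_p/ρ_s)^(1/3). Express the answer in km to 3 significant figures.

40100 km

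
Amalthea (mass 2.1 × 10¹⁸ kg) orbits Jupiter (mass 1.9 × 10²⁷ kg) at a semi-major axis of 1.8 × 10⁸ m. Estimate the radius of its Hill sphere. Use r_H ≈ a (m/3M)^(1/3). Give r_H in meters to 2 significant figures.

1.3 × 10⁵ m

r_H ≈ a (m/3M)^(1/3)
    = (1.8 × 10⁸) × (2.1 × 10¹⁸ / (3 × 1.9 × 10²⁷))^(1/3)
    = 1.3 × 10⁵ m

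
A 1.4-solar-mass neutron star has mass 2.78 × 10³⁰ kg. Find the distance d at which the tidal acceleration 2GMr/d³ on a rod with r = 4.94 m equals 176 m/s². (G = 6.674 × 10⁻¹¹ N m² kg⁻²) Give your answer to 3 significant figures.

2GMr/d³ = a_tidal  ⇒  d = (2GMr / a_tidal)^(1/3)
d = (2 × 6.674×10⁻¹¹ × (2.78 × 10³⁰) × (4.94) / (176))^(1/3)
  = 2.18 × 10⁶ m

2.18 × 10⁶ m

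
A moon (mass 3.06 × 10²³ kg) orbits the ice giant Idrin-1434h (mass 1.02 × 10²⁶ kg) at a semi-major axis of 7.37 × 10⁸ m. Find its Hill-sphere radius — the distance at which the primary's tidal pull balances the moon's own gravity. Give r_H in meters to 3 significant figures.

r_H ≈ a (m/3M)^(1/3)
    = (7.37 × 10⁸) × (3.06 × 10²³ / (3 × 1.02 × 10²⁶))^(1/3)
    = 7.37 × 10⁷ m

7.37 × 10⁷ m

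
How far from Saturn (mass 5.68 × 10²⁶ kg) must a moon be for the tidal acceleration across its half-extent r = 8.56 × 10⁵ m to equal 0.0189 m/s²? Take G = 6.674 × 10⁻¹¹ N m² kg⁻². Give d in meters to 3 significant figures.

1.51 × 10⁸ m

2GMr/d³ = a_tidal  ⇒  d = (2GMr / a_tidal)^(1/3)
d = (2 × 6.674×10⁻¹¹ × (5.68 × 10²⁶) × (8.56 × 10⁵) / (0.0189))^(1/3)
  = 1.51 × 10⁸ m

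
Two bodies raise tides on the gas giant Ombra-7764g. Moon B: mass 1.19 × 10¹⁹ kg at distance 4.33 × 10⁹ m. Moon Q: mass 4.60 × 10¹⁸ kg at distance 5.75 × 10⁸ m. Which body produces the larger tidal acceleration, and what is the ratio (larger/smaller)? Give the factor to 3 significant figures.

Moon Q, by a factor of ≈ 165

Compare M/d³ for the two perturbers:
Moon B: (1.19 × 10¹⁹) / (4.33 × 10⁹)³ = 1.466 × 10⁻¹⁰
Moon Q: (4.60 × 10¹⁸) / (5.75 × 10⁸)³ = 2.420 × 10⁻⁸
Ratio (larger/smaller) = 165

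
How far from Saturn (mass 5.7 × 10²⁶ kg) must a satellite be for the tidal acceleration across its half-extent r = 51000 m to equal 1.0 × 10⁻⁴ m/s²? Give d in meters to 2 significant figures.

3.4 × 10⁸ m

2GMr/d³ = a_tidal  ⇒  d = (2GMr / a_tidal)^(1/3)
d = (2 × 6.674×10⁻¹¹ × (5.7 × 10²⁶) × (51000) / (1.0 × 10⁻⁴))^(1/3)
  = 3.4 × 10⁸ m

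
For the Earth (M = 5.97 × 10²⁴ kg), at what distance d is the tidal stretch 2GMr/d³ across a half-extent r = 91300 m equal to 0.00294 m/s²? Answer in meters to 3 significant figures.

2GMr/d³ = a_tidal  ⇒  d = (2GMr / a_tidal)^(1/3)
d = (2 × 6.674×10⁻¹¹ × (5.97 × 10²⁴) × (91300) / (0.00294))^(1/3)
  = 2.91 × 10⁷ m

2.91 × 10⁷ m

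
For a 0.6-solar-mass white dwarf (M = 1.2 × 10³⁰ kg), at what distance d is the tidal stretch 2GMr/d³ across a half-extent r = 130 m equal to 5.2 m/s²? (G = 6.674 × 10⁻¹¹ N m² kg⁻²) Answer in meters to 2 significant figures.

1.6 × 10⁷ m

2GMr/d³ = a_tidal  ⇒  d = (2GMr / a_tidal)^(1/3)
d = (2 × 6.674×10⁻¹¹ × (1.2 × 10³⁰) × (130) / (5.2))^(1/3)
  = 1.6 × 10⁷ m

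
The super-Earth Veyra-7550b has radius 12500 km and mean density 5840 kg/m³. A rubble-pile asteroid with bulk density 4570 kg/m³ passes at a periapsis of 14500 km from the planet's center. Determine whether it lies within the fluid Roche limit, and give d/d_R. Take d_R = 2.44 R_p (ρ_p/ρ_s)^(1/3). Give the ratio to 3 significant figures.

d_R = 2.44 × (12500 km) × (5840/4570)^(1/3) = 33100 km
d/d_R = (14500) / (33100) = 0.438
Since d/d_R < 1, the body is inside the Roche limit.

inside; d/d_R ≈ 0.438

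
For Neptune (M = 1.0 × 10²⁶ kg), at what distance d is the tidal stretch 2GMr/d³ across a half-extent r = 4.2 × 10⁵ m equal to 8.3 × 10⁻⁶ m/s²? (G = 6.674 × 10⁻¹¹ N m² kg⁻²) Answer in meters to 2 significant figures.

8.8 × 10⁸ m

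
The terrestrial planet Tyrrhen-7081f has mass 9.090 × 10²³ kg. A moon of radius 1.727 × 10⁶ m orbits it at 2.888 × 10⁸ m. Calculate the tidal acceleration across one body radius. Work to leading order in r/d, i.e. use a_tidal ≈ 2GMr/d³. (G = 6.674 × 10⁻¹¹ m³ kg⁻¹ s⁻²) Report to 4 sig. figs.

The tidal stretch is the gradient of GM/d² times the body's extent r, hence the 1/d³ dependence.
Δg = 2GMr/d³
   = 2 × (6.674 × 10⁻¹¹) × (9.090 × 10²³) × (1.727 × 10⁶) / (2.888 × 10⁸)³
   = 8.699 × 10⁻⁶ m/s²

8.699 × 10⁻⁶ m/s²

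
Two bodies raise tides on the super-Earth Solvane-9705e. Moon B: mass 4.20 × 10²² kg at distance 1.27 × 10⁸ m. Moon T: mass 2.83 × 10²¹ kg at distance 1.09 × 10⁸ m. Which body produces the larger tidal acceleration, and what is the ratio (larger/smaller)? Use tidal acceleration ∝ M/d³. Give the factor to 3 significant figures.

Moon B, by a factor of ≈ 9.38

The tide-raising term goes as M/d³ (the gradient of a 1/d² field).
Moon B: (4.20 × 10²²) / (1.27 × 10⁸)³ = 2.050 × 10⁻²
Moon T: (2.83 × 10²¹) / (1.09 × 10⁸)³ = 2.185 × 10⁻³
Ratio (larger/smaller) = 9.38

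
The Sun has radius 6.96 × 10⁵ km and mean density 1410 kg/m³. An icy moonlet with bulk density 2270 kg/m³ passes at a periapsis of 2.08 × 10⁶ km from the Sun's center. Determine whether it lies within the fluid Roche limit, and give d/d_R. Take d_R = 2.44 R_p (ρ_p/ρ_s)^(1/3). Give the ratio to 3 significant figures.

outside; d/d_R ≈ 1.44

d_R = 2.44 × (6.96 × 10⁵ km) × (1410/2270)^(1/3) = 1.449 × 10⁶ km
d/d_R = (2.08 × 10⁶) / (1.449 × 10⁶) = 1.44
Since d/d_R > 1, the body is outside the Roche limit.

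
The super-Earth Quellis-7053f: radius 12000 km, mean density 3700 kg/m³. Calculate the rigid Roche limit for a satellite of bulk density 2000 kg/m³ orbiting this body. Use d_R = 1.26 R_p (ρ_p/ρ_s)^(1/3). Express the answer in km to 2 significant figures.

d_R = 1.26 × 12000 km × (3700/2000)^(1/3)
    = 19000 km

19000 km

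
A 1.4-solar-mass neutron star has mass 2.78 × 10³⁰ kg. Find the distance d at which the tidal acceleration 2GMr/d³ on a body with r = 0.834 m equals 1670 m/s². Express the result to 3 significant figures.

2GMr/d³ = a_tidal  ⇒  d = (2GMr / a_tidal)^(1/3)
d = (2 × 6.674×10⁻¹¹ × (2.78 × 10³⁰) × (0.834) / (1670))^(1/3)
  = 5.70 × 10⁵ m

5.70 × 10⁵ m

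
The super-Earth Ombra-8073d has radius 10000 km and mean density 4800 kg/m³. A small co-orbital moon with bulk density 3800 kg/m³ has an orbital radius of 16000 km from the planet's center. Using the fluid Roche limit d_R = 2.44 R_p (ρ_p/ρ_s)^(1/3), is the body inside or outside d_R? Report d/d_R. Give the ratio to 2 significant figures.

d_R = 2.44 × (10000 km) × (4800/3800)^(1/3) = 26380 km
d/d_R = (16000) / (26380) = 0.61
Since d/d_R < 1, the body is inside the Roche limit.

inside; d/d_R ≈ 0.61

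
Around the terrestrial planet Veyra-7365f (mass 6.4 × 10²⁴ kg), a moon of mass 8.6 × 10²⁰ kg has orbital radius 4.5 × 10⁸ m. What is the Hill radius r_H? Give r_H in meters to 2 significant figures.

r_H ≈ a (m/3M)^(1/3)
    = (4.5 × 10⁸) × (8.6 × 10²⁰ / (3 × 6.4 × 10²⁴))^(1/3)
    = 1.6 × 10⁷ m

1.6 × 10⁷ m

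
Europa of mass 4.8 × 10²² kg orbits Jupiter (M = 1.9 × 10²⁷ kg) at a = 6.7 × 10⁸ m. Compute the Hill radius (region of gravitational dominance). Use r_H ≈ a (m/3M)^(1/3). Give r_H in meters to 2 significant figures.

r_H ≈ a (m/3M)^(1/3)
    = (6.7 × 10⁸) × (4.8 × 10²² / (3 × 1.9 × 10²⁷))^(1/3)
    = 1.4 × 10⁷ m

1.4 × 10⁷ m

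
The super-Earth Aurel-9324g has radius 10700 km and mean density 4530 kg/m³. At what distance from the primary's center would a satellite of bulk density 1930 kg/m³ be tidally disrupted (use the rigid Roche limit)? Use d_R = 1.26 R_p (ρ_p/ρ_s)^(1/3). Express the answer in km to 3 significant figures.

17900 km

d_R = 1.26 × 10700 km × (4530/1930)^(1/3)
    = 17900 km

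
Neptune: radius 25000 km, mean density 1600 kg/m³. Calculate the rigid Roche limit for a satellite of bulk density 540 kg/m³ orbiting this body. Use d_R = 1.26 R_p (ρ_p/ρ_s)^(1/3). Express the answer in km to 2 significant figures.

45000 km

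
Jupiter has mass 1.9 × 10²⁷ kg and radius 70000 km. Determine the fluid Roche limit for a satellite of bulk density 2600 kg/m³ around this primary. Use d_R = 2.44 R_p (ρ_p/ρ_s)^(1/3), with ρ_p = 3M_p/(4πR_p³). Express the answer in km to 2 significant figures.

1.4 × 10⁵ km

ρ_p = 3M_p/(4πR_p³) = 3 × (1.9 × 10²⁷) / (4π × (7.0 × 10⁷ m)³) = 1300 kg/m³
d_R = 2.44 × 70000 km × (1300/2600)^(1/3)
    = 1.4 × 10⁵ km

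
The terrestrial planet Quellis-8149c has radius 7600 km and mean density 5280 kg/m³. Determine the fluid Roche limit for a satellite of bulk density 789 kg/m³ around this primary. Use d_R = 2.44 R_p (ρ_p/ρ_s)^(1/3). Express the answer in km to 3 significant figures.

d_R = 2.44 × 7600 km × (5280/789)^(1/3)
    = 34900 km

34900 km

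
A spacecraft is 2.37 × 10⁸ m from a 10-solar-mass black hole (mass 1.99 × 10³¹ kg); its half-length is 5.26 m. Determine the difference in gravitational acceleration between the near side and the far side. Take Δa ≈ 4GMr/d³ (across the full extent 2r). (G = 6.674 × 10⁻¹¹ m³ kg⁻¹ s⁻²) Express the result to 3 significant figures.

Δa = 4GMr/d³
   = 4 × (6.674 × 10⁻¹¹) × (1.99 × 10³¹) × (5.26) / (2.37 × 10⁸)³
   = 2.10 × 10⁻³ m/s²

2.10 × 10⁻³ m/s²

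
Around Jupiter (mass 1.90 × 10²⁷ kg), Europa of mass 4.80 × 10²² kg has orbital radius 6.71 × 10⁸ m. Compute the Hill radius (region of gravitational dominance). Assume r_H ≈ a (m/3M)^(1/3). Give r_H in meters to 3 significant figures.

r_H ≈ a (m/3M)^(1/3)
    = (6.71 × 10⁸) × (4.80 × 10²² / (3 × 1.90 × 10²⁷))^(1/3)
    = 1.37 × 10⁷ m

1.37 × 10⁷ m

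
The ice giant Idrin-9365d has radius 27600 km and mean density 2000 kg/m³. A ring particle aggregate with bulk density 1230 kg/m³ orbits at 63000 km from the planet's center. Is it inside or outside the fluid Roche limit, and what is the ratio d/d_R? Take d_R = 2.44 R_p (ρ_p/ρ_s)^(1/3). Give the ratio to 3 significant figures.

inside; d/d_R ≈ 0.796

d_R = 2.44 × (27600 km) × (2000/1230)^(1/3) = 79190 km
d/d_R = (63000) / (79190) = 0.796
Since d/d_R < 1, the body is inside the Roche limit.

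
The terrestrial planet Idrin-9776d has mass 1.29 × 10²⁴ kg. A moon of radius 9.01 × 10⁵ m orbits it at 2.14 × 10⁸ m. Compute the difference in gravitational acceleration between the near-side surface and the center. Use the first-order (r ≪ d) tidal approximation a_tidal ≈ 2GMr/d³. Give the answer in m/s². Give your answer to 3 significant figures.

a_tidal = 2GMr/d³
        = 2 × (6.674 × 10⁻¹¹) × (1.29 × 10²⁴) × (9.01 × 10⁵) / (2.14 × 10⁸)³
        = 1.58 × 10⁻⁵ m/s²

1.58 × 10⁻⁵ m/s²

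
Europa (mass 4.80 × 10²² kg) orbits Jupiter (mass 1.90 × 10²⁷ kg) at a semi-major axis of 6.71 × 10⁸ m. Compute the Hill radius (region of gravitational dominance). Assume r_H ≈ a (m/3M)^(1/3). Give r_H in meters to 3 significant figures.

1.37 × 10⁷ m

r_H ≈ a (m/3M)^(1/3)
    = (6.71 × 10⁸) × (4.80 × 10²² / (3 × 1.90 × 10²⁷))^(1/3)
    = 1.37 × 10⁷ m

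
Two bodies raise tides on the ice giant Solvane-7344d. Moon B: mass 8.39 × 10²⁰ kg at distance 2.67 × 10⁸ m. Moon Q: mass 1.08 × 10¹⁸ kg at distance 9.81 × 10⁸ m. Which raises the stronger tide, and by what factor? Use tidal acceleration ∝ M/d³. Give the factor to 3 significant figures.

Moon B, by a factor of ≈ 38500

Tidal stretch scales as M/d³; compute that for each body.
Moon B: (8.39 × 10²⁰) / (2.67 × 10⁸)³ = 4.408 × 10⁻⁵
Moon Q: (1.08 × 10¹⁸) / (9.81 × 10⁸)³ = 1.144 × 10⁻⁹
Ratio (larger/smaller) = 38500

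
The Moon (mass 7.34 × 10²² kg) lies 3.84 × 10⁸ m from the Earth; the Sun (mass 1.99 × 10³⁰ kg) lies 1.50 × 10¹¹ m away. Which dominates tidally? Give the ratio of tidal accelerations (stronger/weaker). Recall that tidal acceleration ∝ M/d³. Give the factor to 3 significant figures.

Tidal acceleration ∝ M/d³, so compare M/d³ for each.
The Moon: (7.34 × 10²²) / (3.84 × 10⁸)³ = 1.296 × 10⁻³
The Sun: (1.99 × 10³⁰) / (1.50 × 10¹¹)³ = 5.896 × 10⁻⁴
Ratio (larger/smaller) = 2.20

The Moon, by a factor of ≈ 2.20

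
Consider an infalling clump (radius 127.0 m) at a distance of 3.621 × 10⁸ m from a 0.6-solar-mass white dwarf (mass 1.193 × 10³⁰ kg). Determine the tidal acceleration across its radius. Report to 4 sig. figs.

4.260 × 10⁻⁴ m/s²

a_tidal = 2GMr/d³
        = 2 × (6.674 × 10⁻¹¹) × (1.193 × 10³⁰) × (127.0) / (3.621 × 10⁸)³
        = 4.260 × 10⁻⁴ m/s²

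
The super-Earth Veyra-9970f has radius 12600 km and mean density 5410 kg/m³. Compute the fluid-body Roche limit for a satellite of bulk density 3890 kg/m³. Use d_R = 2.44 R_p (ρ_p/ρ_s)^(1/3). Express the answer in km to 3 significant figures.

34300 km

d_R = 2.44 × 12600 km × (5410/3890)^(1/3)
    = 34300 km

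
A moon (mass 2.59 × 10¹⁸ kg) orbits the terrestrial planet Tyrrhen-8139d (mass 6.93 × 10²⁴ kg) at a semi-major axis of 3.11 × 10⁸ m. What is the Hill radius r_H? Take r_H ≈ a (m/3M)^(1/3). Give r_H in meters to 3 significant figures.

r_H ≈ a (m/3M)^(1/3)
    = (3.11 × 10⁸) × (2.59 × 10¹⁸ / (3 × 6.93 × 10²⁴))^(1/3)
    = 1.55 × 10⁶ m

1.55 × 10⁶ m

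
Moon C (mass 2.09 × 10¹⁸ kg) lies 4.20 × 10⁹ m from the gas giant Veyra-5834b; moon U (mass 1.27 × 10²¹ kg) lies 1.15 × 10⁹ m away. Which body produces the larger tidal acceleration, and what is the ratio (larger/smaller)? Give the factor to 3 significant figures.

Tidal stretch scales as M/d³; compute that for each body.
Moon C: (2.09 × 10¹⁸) / (4.20 × 10⁹)³ = 2.821 × 10⁻¹¹
Moon U: (1.27 × 10²¹) / (1.15 × 10⁹)³ = 8.350 × 10⁻⁷
Ratio (larger/smaller) = 29600

Moon U, by a factor of ≈ 29600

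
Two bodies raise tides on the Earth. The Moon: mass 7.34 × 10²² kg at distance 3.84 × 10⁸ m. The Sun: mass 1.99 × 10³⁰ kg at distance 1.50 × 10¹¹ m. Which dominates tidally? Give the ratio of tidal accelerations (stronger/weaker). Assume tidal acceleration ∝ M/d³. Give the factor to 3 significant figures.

Tidal stretch scales as M/d³; compute that for each body.
The Moon: (7.34 × 10²²) / (3.84 × 10⁸)³ = 1.296 × 10⁻³
The Sun: (1.99 × 10³⁰) / (1.50 × 10¹¹)³ = 5.896 × 10⁻⁴
Ratio (larger/smaller) = 2.20

The Moon, by a factor of ≈ 2.20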